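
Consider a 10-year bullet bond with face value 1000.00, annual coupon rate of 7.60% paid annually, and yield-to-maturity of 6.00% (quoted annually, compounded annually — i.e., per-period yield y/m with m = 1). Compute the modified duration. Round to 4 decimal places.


Answer: Modified duration = 7.0838

Derivation:
Coupon per period c = face * coupon_rate / m = 76.000000
Periods per year m = 1; per-period yield y/m = 0.060000
Number of cashflows N = 10
Cashflows (t years, CF_t, discount factor 1/(1+y/m)^(m*t), PV):
  t = 1.0000: CF_t = 76.000000, DF = 0.943396, PV = 71.698113
  t = 2.0000: CF_t = 76.000000, DF = 0.889996, PV = 67.639729
  t = 3.0000: CF_t = 76.000000, DF = 0.839619, PV = 63.811066
  t = 4.0000: CF_t = 76.000000, DF = 0.792094, PV = 60.199118
  t = 5.0000: CF_t = 76.000000, DF = 0.747258, PV = 56.791621
  t = 6.0000: CF_t = 76.000000, DF = 0.704961, PV = 53.577001
  t = 7.0000: CF_t = 76.000000, DF = 0.665057, PV = 50.544341
  t = 8.0000: CF_t = 76.000000, DF = 0.627412, PV = 47.683340
  t = 9.0000: CF_t = 76.000000, DF = 0.591898, PV = 44.984283
  t = 10.0000: CF_t = 1076.000000, DF = 0.558395, PV = 600.832780
Price P = sum_t PV_t = 1117.761393
First compute Macaulay numerator sum_t t * PV_t:
  t * PV_t at t = 1.0000: 71.698113
  t * PV_t at t = 2.0000: 135.279459
  t * PV_t at t = 3.0000: 191.433197
  t * PV_t at t = 4.0000: 240.796474
  t * PV_t at t = 5.0000: 283.958106
  t * PV_t at t = 6.0000: 321.462006
  t * PV_t at t = 7.0000: 353.810384
  t * PV_t at t = 8.0000: 381.466722
  t * PV_t at t = 9.0000: 404.858549
  t * PV_t at t = 10.0000: 6008.327800
Macaulay duration D = 8393.090809 / 1117.761393 = 7.508839
Modified duration = D / (1 + y/m) = 7.508839 / (1 + 0.060000) = 7.083811


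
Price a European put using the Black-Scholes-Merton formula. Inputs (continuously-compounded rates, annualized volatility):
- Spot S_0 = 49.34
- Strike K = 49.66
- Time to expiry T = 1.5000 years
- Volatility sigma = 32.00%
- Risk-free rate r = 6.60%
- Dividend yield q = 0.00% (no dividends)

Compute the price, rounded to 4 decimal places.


Answer: Price = 5.3467

Derivation:
d1 = (ln(S/K) + (r - q + 0.5*sigma^2) * T) / (sigma * sqrt(T)) = 0.43206787
d2 = d1 - sigma * sqrt(T) = 0.04014951
exp(-rT) = 0.90574271; exp(-qT) = 1.00000000
P = K * exp(-rT) * N(-d2) - S_0 * exp(-qT) * N(-d1)
N(-d1) = 0.33284604; N(-d2) = 0.48398696
P = 49.6600 * 0.90574271 * 0.48398696 - 49.3400 * 1.00000000 * 0.33284604 = 5.3467


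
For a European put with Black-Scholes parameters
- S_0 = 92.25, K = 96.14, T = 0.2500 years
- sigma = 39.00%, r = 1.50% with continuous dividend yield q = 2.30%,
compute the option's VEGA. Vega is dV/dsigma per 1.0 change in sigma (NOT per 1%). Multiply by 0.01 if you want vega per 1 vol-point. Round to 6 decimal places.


d1 = -0.1245675874; d2 = -0.3195675874
phi(d1) = 0.3958590462; exp(-qT) = 0.9942664996; exp(-rT) = 0.9962570225
Vega = S * exp(-qT) * phi(d1) * sqrt(T) = 92.2500 * 0.9942664996 * 0.3958590462 * 0.5000000000 = 18.154311

Answer: Vega = 18.154311


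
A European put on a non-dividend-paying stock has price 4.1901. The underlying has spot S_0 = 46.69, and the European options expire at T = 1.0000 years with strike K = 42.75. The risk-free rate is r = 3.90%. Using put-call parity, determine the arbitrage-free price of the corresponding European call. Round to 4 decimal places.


Answer: Call price = 9.7653

Derivation:
Put-call parity: C - P = S_0 * exp(-qT) - K * exp(-rT).
S_0 * exp(-qT) = 46.6900 * 1.00000000 = 46.69000000
K * exp(-rT) = 42.7500 * 0.96175071 = 41.11484282
C = P + S*exp(-qT) - K*exp(-rT)
C = 4.1901 + 46.69000000 - 41.11484282 = 9.7653


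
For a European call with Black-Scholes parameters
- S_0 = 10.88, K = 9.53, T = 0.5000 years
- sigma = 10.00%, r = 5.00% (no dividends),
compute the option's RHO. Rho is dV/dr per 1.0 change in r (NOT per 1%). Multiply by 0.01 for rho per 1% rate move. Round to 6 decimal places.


d1 = 2.2624804063; d2 = 2.1917697282
phi(d1) = 0.0308583677; exp(-qT) = 1.0000000000; exp(-rT) = 0.9753099120
N(d2) = 0.9858019310
Rho = K*T*exp(-rT)*N(d2) = 9.5300 * 0.5000 * 0.9753099120 * 0.9858019310 = 4.581368

Answer: Rho = 4.581368


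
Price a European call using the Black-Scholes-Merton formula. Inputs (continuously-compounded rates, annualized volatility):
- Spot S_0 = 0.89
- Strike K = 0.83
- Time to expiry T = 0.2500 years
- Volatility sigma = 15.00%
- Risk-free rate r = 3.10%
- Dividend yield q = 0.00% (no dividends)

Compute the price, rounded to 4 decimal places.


Answer: Price = 0.0714

Derivation:
d1 = (ln(S/K) + (r - q + 0.5*sigma^2) * T) / (sigma * sqrt(T)) = 1.07144349
d2 = d1 - sigma * sqrt(T) = 0.99644349
exp(-rT) = 0.99227995; exp(-qT) = 1.00000000
C = S_0 * exp(-qT) * N(d1) - K * exp(-rT) * N(d2)
N(d1) = 0.85801497; N(d2) = 0.84048265
C = 0.8900 * 1.00000000 * 0.85801497 - 0.8300 * 0.99227995 * 0.84048265 = 0.0714


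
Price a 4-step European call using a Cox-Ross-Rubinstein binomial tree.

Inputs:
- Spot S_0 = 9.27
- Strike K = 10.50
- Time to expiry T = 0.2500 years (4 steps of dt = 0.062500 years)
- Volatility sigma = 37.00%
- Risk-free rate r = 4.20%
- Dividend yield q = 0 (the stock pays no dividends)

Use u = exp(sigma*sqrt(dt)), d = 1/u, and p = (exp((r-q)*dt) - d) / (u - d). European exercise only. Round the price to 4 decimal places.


Answer: Price = V(0,0) = 0.3241

Derivation:
dt = T/N = 0.062500
u = exp(sigma*sqrt(dt)) = 1.096913; d = 1/u = 0.911649
p = (exp((r-q)*dt) - d) / (u - d) = 0.491079
Discount per step: exp(-r*dt) = 0.997378
Stock lattice S(k, i) with i counting down-moves:
  k=0: S(0,0) = 9.2700
  k=1: S(1,0) = 10.1684; S(1,1) = 8.4510
  k=2: S(2,0) = 11.1538; S(2,1) = 9.2700; S(2,2) = 7.7043
  k=3: S(3,0) = 12.2348; S(3,1) = 10.1684; S(3,2) = 8.4510; S(3,3) = 7.0237
  k=4: S(4,0) = 13.4205; S(4,1) = 11.1538; S(4,2) = 9.2700; S(4,3) = 7.7043; S(4,4) = 6.4031
Terminal payoffs V(N, i) = max(S_T - K, 0):
  V(4,0) = 2.920500; V(4,1) = 0.653835; V(4,2) = 0.000000; V(4,3) = 0.000000; V(4,4) = 0.000000
Backward induction: V(k, i) = exp(-r*dt) * [p * V(k+1, i) + (1-p) * V(k+1, i+1)].
  V(3,0) = exp(-r*dt) * [p*2.920500 + (1-p)*0.653835] = 1.762314
  V(3,1) = exp(-r*dt) * [p*0.653835 + (1-p)*0.000000] = 0.320243
  V(3,2) = exp(-r*dt) * [p*0.000000 + (1-p)*0.000000] = 0.000000
  V(3,3) = exp(-r*dt) * [p*0.000000 + (1-p)*0.000000] = 0.000000
  V(2,0) = exp(-r*dt) * [p*1.762314 + (1-p)*0.320243] = 1.025718
  V(2,1) = exp(-r*dt) * [p*0.320243 + (1-p)*0.000000] = 0.156852
  V(2,2) = exp(-r*dt) * [p*0.000000 + (1-p)*0.000000] = 0.000000
  V(1,0) = exp(-r*dt) * [p*1.025718 + (1-p)*0.156852] = 0.582004
  V(1,1) = exp(-r*dt) * [p*0.156852 + (1-p)*0.000000] = 0.076825
  V(0,0) = exp(-r*dt) * [p*0.582004 + (1-p)*0.076825] = 0.324056


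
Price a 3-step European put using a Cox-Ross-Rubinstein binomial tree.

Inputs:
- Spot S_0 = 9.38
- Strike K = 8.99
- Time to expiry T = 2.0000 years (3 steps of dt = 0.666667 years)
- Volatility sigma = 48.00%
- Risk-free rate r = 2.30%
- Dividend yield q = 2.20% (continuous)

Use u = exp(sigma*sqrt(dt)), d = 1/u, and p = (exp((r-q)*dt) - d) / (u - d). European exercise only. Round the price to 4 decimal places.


Answer: Price = V(0,0) = 2.3220

Derivation:
dt = T/N = 0.666667
u = exp(sigma*sqrt(dt)) = 1.479817; d = 1/u = 0.675759
p = (exp((r-q)*dt) - d) / (u - d) = 0.404085
Discount per step: exp(-r*dt) = 0.984784
Stock lattice S(k, i) with i counting down-moves:
  k=0: S(0,0) = 9.3800
  k=1: S(1,0) = 13.8807; S(1,1) = 6.3386
  k=2: S(2,0) = 20.5409; S(2,1) = 9.3800; S(2,2) = 4.2834
  k=3: S(3,0) = 30.3967; S(3,1) = 13.8807; S(3,2) = 6.3386; S(3,3) = 2.8945
Terminal payoffs V(N, i) = max(K - S_T, 0):
  V(3,0) = 0.000000; V(3,1) = 0.000000; V(3,2) = 2.651378; V(3,3) = 6.095464
Backward induction: V(k, i) = exp(-r*dt) * [p * V(k+1, i) + (1-p) * V(k+1, i+1)].
  V(2,0) = exp(-r*dt) * [p*0.000000 + (1-p)*0.000000] = 0.000000
  V(2,1) = exp(-r*dt) * [p*0.000000 + (1-p)*2.651378] = 1.555954
  V(2,2) = exp(-r*dt) * [p*2.651378 + (1-p)*6.095464] = 4.632187
  V(1,0) = exp(-r*dt) * [p*0.000000 + (1-p)*1.555954] = 0.913108
  V(1,1) = exp(-r*dt) * [p*1.555954 + (1-p)*4.632187] = 3.337557
  V(0,0) = exp(-r*dt) * [p*0.913108 + (1-p)*3.337557] = 2.321995


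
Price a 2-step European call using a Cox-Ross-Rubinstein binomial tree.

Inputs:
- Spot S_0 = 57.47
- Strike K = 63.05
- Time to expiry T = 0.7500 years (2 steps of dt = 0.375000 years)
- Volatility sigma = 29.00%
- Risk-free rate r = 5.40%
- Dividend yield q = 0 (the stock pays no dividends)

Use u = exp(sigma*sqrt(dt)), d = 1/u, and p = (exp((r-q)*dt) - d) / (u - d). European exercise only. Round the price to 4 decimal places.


Answer: Price = V(0,0) = 4.7835

Derivation:
dt = T/N = 0.375000
u = exp(sigma*sqrt(dt)) = 1.194333; d = 1/u = 0.837287
p = (exp((r-q)*dt) - d) / (u - d) = 0.513013
Discount per step: exp(-r*dt) = 0.979954
Stock lattice S(k, i) with i counting down-moves:
  k=0: S(0,0) = 57.4700
  k=1: S(1,0) = 68.6383; S(1,1) = 48.1189
  k=2: S(2,0) = 81.9770; S(2,1) = 57.4700; S(2,2) = 40.2893
Terminal payoffs V(N, i) = max(S_T - K, 0):
  V(2,0) = 18.927030; V(2,1) = 0.000000; V(2,2) = 0.000000
Backward induction: V(k, i) = exp(-r*dt) * [p * V(k+1, i) + (1-p) * V(k+1, i+1)].
  V(1,0) = exp(-r*dt) * [p*18.927030 + (1-p)*0.000000] = 9.515163
  V(1,1) = exp(-r*dt) * [p*0.000000 + (1-p)*0.000000] = 0.000000
  V(0,0) = exp(-r*dt) * [p*9.515163 + (1-p)*0.000000] = 4.783547


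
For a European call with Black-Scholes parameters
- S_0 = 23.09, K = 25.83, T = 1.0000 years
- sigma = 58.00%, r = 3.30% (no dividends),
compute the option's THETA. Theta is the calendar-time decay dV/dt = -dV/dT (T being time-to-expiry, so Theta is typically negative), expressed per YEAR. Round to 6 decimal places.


Answer: Theta = -2.916240

Derivation:
d1 = 0.1535569246; d2 = -0.4264430754
phi(d1) = 0.3942664230; exp(-qT) = 1.0000000000; exp(-rT) = 0.9675385596
Theta = -S*exp(-qT)*phi(d1)*sigma/(2*sqrt(T)) - r*K*exp(-rT)*N(d2) + q*S*exp(-qT)*N(d1)
N(d1) = 0.5610204484; N(d2) = 0.3348925096; sqrt(T) = 1.0000000000
Term 1 = -23.0900 * 1.0000000000 * 0.3942664230 * 0.5800 / (2 * 1.0000000000) = -2.6400473951
Term 2 = -0.0330 * 25.8300 * 0.9675385596 * 0.3348925096 = -0.2761926151
Term 3 = 0 (no dividend yield, q = 0)
Theta = -2.6400473951 + (-0.2761926151) + (0.0000000000) = -2.916240


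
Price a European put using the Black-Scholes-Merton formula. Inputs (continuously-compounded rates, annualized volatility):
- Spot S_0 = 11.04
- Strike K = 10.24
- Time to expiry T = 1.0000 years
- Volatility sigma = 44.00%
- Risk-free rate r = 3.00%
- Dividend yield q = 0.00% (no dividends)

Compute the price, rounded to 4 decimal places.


Answer: Price = 1.3261

Derivation:
d1 = (ln(S/K) + (r - q + 0.5*sigma^2) * T) / (sigma * sqrt(T)) = 0.45914414
d2 = d1 - sigma * sqrt(T) = 0.01914414
exp(-rT) = 0.97044553; exp(-qT) = 1.00000000
P = K * exp(-rT) * N(-d2) - S_0 * exp(-qT) * N(-d1)
N(-d1) = 0.32306533; N(-d2) = 0.49236306
P = 10.2400 * 0.97044553 * 0.49236306 - 11.0400 * 1.00000000 * 0.32306533 = 1.3261


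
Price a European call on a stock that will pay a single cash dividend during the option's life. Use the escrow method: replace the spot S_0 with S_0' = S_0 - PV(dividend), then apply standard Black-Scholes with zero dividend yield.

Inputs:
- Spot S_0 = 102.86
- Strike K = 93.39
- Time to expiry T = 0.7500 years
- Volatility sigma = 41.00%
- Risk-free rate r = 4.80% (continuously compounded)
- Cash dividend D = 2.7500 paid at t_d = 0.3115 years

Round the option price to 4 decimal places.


PV(D) = D * exp(-r * t_d) = 2.7500 * 0.98515923 = 2.70918787
S_0' = S_0 - PV(D) = 102.8600 - 2.70918787 = 100.15081213
d1 = (ln(S_0'/K) + (r + sigma^2/2)*T) / (sigma*sqrt(T)) = 0.47576591
d2 = d1 - sigma*sqrt(T) = 0.12069549
exp(-rT) = 0.96464029
N(d1) = 0.68287942; N(d2) = 0.54803388
C = S_0' * N(d1) - K * exp(-rT) * N(d2) = 100.15081213 * 0.68287942 - 93.3900 * 0.96464029 * 0.54803388 = 19.0198

Answer: Price = 19.0198


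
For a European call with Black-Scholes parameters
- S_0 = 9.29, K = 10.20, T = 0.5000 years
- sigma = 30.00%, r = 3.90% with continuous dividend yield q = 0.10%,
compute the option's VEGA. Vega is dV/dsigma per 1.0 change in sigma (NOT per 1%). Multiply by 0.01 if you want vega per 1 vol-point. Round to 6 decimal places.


d1 = -0.2448907239; d2 = -0.4570227583
phi(d1) = 0.3871572776; exp(-qT) = 0.9995001250; exp(-rT) = 0.9806888952
Vega = S * exp(-qT) * phi(d1) * sqrt(T) = 9.2900 * 0.9995001250 * 0.3871572776 * 0.7071067812 = 2.541973

Answer: Vega = 2.541973


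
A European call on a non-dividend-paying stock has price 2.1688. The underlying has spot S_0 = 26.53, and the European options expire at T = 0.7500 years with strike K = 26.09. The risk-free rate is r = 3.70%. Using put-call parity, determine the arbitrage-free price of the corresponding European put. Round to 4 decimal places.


Answer: Put price = 1.0148

Derivation:
Put-call parity: C - P = S_0 * exp(-qT) - K * exp(-rT).
S_0 * exp(-qT) = 26.5300 * 1.00000000 = 26.53000000
K * exp(-rT) = 26.0900 * 0.97263149 = 25.37595569
P = C - S*exp(-qT) + K*exp(-rT)
P = 2.1688 - 26.53000000 + 25.37595569 = 1.0148


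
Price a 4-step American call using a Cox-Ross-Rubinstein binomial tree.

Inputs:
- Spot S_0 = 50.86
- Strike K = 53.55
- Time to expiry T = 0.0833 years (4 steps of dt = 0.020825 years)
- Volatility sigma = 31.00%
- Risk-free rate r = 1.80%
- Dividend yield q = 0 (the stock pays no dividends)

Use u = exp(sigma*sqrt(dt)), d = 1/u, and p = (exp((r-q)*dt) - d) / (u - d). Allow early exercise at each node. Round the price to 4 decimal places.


Answer: Price = V(0,0) = 0.9315

Derivation:
dt = T/N = 0.020825
u = exp(sigma*sqrt(dt)) = 1.045751; d = 1/u = 0.956250
p = (exp((r-q)*dt) - d) / (u - d) = 0.493007
Discount per step: exp(-r*dt) = 0.999625
Stock lattice S(k, i) with i counting down-moves:
  k=0: S(0,0) = 50.8600
  k=1: S(1,0) = 53.1869; S(1,1) = 48.6349
  k=2: S(2,0) = 55.6203; S(2,1) = 50.8600; S(2,2) = 46.5071
  k=3: S(3,0) = 58.1650; S(3,1) = 53.1869; S(3,2) = 48.6349; S(3,3) = 44.4724
  k=4: S(4,0) = 60.8261; S(4,1) = 55.6203; S(4,2) = 50.8600; S(4,3) = 46.5071; S(4,4) = 42.5268
Terminal payoffs V(N, i) = max(S_T - K, 0):
  V(4,0) = 7.276135; V(4,1) = 2.070295; V(4,2) = 0.000000; V(4,3) = 0.000000; V(4,4) = 0.000000
Backward induction: V(k, i) = exp(-r*dt) * [p * V(k+1, i) + (1-p) * V(k+1, i+1)]; then take max(V_cont, immediate exercise) for American.
  V(3,0) = exp(-r*dt) * [p*7.276135 + (1-p)*2.070295] = 4.635072; exercise = 4.615003; V(3,0) = max -> 4.635072
  V(3,1) = exp(-r*dt) * [p*2.070295 + (1-p)*0.000000] = 1.020287; exercise = 0.000000; V(3,1) = max -> 1.020287
  V(3,2) = exp(-r*dt) * [p*0.000000 + (1-p)*0.000000] = 0.000000; exercise = 0.000000; V(3,2) = max -> 0.000000
  V(3,3) = exp(-r*dt) * [p*0.000000 + (1-p)*0.000000] = 0.000000; exercise = 0.000000; V(3,3) = max -> 0.000000
  V(2,0) = exp(-r*dt) * [p*4.635072 + (1-p)*1.020287] = 2.801351; exercise = 2.070295; V(2,0) = max -> 2.801351
  V(2,1) = exp(-r*dt) * [p*1.020287 + (1-p)*0.000000] = 0.502820; exercise = 0.000000; V(2,1) = max -> 0.502820
  V(2,2) = exp(-r*dt) * [p*0.000000 + (1-p)*0.000000] = 0.000000; exercise = 0.000000; V(2,2) = max -> 0.000000
  V(1,0) = exp(-r*dt) * [p*2.801351 + (1-p)*0.502820] = 1.635399; exercise = 0.000000; V(1,0) = max -> 1.635399
  V(1,1) = exp(-r*dt) * [p*0.502820 + (1-p)*0.000000] = 0.247801; exercise = 0.000000; V(1,1) = max -> 0.247801
  V(0,0) = exp(-r*dt) * [p*1.635399 + (1-p)*0.247801] = 0.931547; exercise = 0.000000; V(0,0) = max -> 0.931547


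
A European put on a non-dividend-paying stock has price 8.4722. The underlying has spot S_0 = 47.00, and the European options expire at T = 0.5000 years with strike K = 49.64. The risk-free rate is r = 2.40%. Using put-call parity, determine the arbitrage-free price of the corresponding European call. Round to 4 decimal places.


Answer: Call price = 6.4243

Derivation:
Put-call parity: C - P = S_0 * exp(-qT) - K * exp(-rT).
S_0 * exp(-qT) = 47.0000 * 1.00000000 = 47.00000000
K * exp(-rT) = 49.6400 * 0.98807171 = 49.04787983
C = P + S*exp(-qT) - K*exp(-rT)
C = 8.4722 + 47.00000000 - 49.04787983 = 6.4243


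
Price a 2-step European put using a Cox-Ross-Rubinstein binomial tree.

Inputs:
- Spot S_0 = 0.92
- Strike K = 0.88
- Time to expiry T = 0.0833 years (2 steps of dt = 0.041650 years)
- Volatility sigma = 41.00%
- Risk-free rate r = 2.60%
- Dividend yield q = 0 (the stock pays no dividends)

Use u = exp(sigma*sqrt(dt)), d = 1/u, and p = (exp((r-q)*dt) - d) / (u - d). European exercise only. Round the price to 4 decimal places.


Answer: Price = V(0,0) = 0.0269

Derivation:
dt = T/N = 0.041650
u = exp(sigma*sqrt(dt)) = 1.087275; d = 1/u = 0.919731
p = (exp((r-q)*dt) - d) / (u - d) = 0.485561
Discount per step: exp(-r*dt) = 0.998918
Stock lattice S(k, i) with i counting down-moves:
  k=0: S(0,0) = 0.9200
  k=1: S(1,0) = 1.0003; S(1,1) = 0.8462
  k=2: S(2,0) = 1.0876; S(2,1) = 0.9200; S(2,2) = 0.7782
Terminal payoffs V(N, i) = max(K - S_T, 0):
  V(2,0) = 0.000000; V(2,1) = 0.000000; V(2,2) = 0.101767
Backward induction: V(k, i) = exp(-r*dt) * [p * V(k+1, i) + (1-p) * V(k+1, i+1)].
  V(1,0) = exp(-r*dt) * [p*0.000000 + (1-p)*0.000000] = 0.000000
  V(1,1) = exp(-r*dt) * [p*0.000000 + (1-p)*0.101767] = 0.052297
  V(0,0) = exp(-r*dt) * [p*0.000000 + (1-p)*0.052297] = 0.026874


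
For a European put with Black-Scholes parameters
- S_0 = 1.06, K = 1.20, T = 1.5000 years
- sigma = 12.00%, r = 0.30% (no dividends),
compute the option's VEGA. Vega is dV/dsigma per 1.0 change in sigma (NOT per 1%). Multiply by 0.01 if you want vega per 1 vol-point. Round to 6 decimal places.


d1 = -0.7399680484; d2 = -0.8869374329
phi(d1) = 0.3033964571; exp(-qT) = 1.0000000000; exp(-rT) = 0.9955101098
Vega = S * exp(-qT) * phi(d1) * sqrt(T) = 1.0600 * 1.0000000000 * 0.3033964571 * 1.2247448714 = 0.393878

Answer: Vega = 0.393878


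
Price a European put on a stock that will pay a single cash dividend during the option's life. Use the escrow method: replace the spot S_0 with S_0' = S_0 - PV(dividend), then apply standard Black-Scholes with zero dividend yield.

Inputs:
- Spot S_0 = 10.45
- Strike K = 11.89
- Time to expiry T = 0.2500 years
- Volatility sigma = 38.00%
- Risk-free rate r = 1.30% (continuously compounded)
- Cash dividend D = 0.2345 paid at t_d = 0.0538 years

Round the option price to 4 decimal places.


PV(D) = D * exp(-r * t_d) = 0.2345 * 0.99930084 = 0.23433605
S_0' = S_0 - PV(D) = 10.4500 - 0.23433605 = 10.21566395
d1 = (ln(S_0'/K) + (r + sigma^2/2)*T) / (sigma*sqrt(T)) = -0.68671309
d2 = d1 - sigma*sqrt(T) = -0.87671309
exp(-rT) = 0.99675528
N(-d1) = 0.75386823; N(-d2) = 0.80967875
P = K * exp(-rT) * N(-d2) - S_0' * N(-d1) = 11.8900 * 0.99675528 * 0.80967875 - 10.21566395 * 0.75386823 = 1.8946

Answer: Price = 1.8946


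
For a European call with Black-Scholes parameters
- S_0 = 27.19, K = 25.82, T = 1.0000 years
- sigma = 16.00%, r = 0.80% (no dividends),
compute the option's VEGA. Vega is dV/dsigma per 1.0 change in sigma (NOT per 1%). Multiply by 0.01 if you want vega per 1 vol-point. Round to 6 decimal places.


Answer: Vega = 9.788908

Derivation:
d1 = 0.4531242077; d2 = 0.2931242077
phi(d1) = 0.3600186991; exp(-qT) = 1.0000000000; exp(-rT) = 0.9920319148
Vega = S * exp(-qT) * phi(d1) * sqrt(T) = 27.1900 * 1.0000000000 * 0.3600186991 * 1.0000000000 = 9.788908


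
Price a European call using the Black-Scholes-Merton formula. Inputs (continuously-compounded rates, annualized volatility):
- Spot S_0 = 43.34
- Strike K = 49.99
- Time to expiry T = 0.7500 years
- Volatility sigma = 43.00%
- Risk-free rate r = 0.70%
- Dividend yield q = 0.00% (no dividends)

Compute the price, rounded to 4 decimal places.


Answer: Price = 4.1364

Derivation:
d1 = (ln(S/K) + (r - q + 0.5*sigma^2) * T) / (sigma * sqrt(T)) = -0.18303209
d2 = d1 - sigma * sqrt(T) = -0.55542301
exp(-rT) = 0.99476376; exp(-qT) = 1.00000000
C = S_0 * exp(-qT) * N(d1) - K * exp(-rT) * N(d2)
N(d1) = 0.42738642; N(d2) = 0.28930268
C = 43.3400 * 1.00000000 * 0.42738642 - 49.9900 * 0.99476376 * 0.28930268 = 4.1364


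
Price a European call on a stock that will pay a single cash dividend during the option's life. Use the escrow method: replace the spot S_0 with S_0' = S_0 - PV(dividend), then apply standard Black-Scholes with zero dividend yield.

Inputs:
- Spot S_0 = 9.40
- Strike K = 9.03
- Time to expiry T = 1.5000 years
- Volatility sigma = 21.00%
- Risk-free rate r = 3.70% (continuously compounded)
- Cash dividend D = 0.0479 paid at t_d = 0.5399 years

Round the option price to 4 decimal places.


Answer: Price = 1.3768

Derivation:
PV(D) = D * exp(-r * t_d) = 0.0479 * 0.98022190 = 0.04695263
S_0' = S_0 - PV(D) = 9.4000 - 0.04695263 = 9.35304737
d1 = (ln(S_0'/K) + (r + sigma^2/2)*T) / (sigma*sqrt(T)) = 0.48105197
d2 = d1 - sigma*sqrt(T) = 0.22385554
exp(-rT) = 0.94601202
N(d1) = 0.68476022; N(d2) = 0.58856515
C = S_0' * N(d1) - K * exp(-rT) * N(d2) = 9.35304737 * 0.68476022 - 9.0300 * 0.94601202 * 0.58856515 = 1.3768


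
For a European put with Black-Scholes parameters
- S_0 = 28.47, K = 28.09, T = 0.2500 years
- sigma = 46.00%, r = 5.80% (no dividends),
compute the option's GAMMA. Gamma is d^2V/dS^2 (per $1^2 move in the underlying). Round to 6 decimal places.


d1 = 0.2364663486; d2 = 0.0064663486
phi(d1) = 0.3879430610; exp(-qT) = 1.0000000000; exp(-rT) = 0.9856046187
Gamma = exp(-qT) * phi(d1) / (S * sigma * sqrt(T)) = 1.0000000000 * 0.3879430610 / (28.4700 * 0.4600 * 0.5000000000) = 0.059245

Answer: Gamma = 0.059245


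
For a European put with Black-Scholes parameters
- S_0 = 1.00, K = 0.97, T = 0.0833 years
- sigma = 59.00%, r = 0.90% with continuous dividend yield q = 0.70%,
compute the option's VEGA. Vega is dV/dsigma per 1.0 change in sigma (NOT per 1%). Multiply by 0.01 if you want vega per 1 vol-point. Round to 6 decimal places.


d1 = 0.2649932053; d2 = 0.0947089429
phi(d1) = 0.3851781854; exp(-qT) = 0.9994170700; exp(-rT) = 0.9992505810
Vega = S * exp(-qT) * phi(d1) * sqrt(T) = 1.0000 * 0.9994170700 * 0.3851781854 * 0.2886173938 = 0.111104

Answer: Vega = 0.111104


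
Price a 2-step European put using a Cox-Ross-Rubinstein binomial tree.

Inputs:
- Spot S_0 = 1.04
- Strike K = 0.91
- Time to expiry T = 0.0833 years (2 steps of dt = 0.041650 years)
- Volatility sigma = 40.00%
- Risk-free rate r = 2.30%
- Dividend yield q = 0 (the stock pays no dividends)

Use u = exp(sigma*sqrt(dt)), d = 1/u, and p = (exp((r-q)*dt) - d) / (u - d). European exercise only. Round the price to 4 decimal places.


dt = T/N = 0.041650
u = exp(sigma*sqrt(dt)) = 1.085058; d = 1/u = 0.921610
p = (exp((r-q)*dt) - d) / (u - d) = 0.485467
Discount per step: exp(-r*dt) = 0.999043
Stock lattice S(k, i) with i counting down-moves:
  k=0: S(0,0) = 1.0400
  k=1: S(1,0) = 1.1285; S(1,1) = 0.9585
  k=2: S(2,0) = 1.2244; S(2,1) = 1.0400; S(2,2) = 0.8833
Terminal payoffs V(N, i) = max(K - S_T, 0):
  V(2,0) = 0.000000; V(2,1) = 0.000000; V(2,2) = 0.026661
Backward induction: V(k, i) = exp(-r*dt) * [p * V(k+1, i) + (1-p) * V(k+1, i+1)].
  V(1,0) = exp(-r*dt) * [p*0.000000 + (1-p)*0.000000] = 0.000000
  V(1,1) = exp(-r*dt) * [p*0.000000 + (1-p)*0.026661] = 0.013705
  V(0,0) = exp(-r*dt) * [p*0.000000 + (1-p)*0.013705] = 0.007045

Answer: Price = V(0,0) = 0.0070


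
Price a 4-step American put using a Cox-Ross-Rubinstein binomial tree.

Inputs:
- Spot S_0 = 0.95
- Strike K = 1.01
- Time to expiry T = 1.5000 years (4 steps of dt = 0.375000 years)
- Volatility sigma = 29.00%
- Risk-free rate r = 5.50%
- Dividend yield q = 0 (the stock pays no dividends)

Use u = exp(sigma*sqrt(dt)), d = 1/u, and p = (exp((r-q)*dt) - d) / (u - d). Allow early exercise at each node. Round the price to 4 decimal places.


Answer: Price = V(0,0) = 0.1373

Derivation:
dt = T/N = 0.375000
u = exp(sigma*sqrt(dt)) = 1.194333; d = 1/u = 0.837287
p = (exp((r-q)*dt) - d) / (u - d) = 0.514085
Discount per step: exp(-r*dt) = 0.979586
Stock lattice S(k, i) with i counting down-moves:
  k=0: S(0,0) = 0.9500
  k=1: S(1,0) = 1.1346; S(1,1) = 0.7954
  k=2: S(2,0) = 1.3551; S(2,1) = 0.9500; S(2,2) = 0.6660
  k=3: S(3,0) = 1.6185; S(3,1) = 1.1346; S(3,2) = 0.7954; S(3,3) = 0.5576
  k=4: S(4,0) = 1.9330; S(4,1) = 1.3551; S(4,2) = 0.9500; S(4,3) = 0.6660; S(4,4) = 0.4669
Terminal payoffs V(N, i) = max(K - S_T, 0):
  V(4,0) = 0.000000; V(4,1) = 0.000000; V(4,2) = 0.060000; V(4,3) = 0.344002; V(4,4) = 0.543102
Backward induction: V(k, i) = exp(-r*dt) * [p * V(k+1, i) + (1-p) * V(k+1, i+1)]; then take max(V_cont, immediate exercise) for American.
  V(3,0) = exp(-r*dt) * [p*0.000000 + (1-p)*0.000000] = 0.000000; exercise = 0.000000; V(3,0) = max -> 0.000000
  V(3,1) = exp(-r*dt) * [p*0.000000 + (1-p)*0.060000] = 0.028560; exercise = 0.000000; V(3,1) = max -> 0.028560
  V(3,2) = exp(-r*dt) * [p*0.060000 + (1-p)*0.344002] = 0.193959; exercise = 0.214577; V(3,2) = max -> 0.214577
  V(3,3) = exp(-r*dt) * [p*0.344002 + (1-p)*0.543102] = 0.431751; exercise = 0.452369; V(3,3) = max -> 0.452369
  V(2,0) = exp(-r*dt) * [p*0.000000 + (1-p)*0.028560] = 0.013594; exercise = 0.000000; V(2,0) = max -> 0.013594
  V(2,1) = exp(-r*dt) * [p*0.028560 + (1-p)*0.214577] = 0.116520; exercise = 0.060000; V(2,1) = max -> 0.116520
  V(2,2) = exp(-r*dt) * [p*0.214577 + (1-p)*0.452369] = 0.323385; exercise = 0.344002; V(2,2) = max -> 0.344002
  V(1,0) = exp(-r*dt) * [p*0.013594 + (1-p)*0.116520] = 0.062309; exercise = 0.000000; V(1,0) = max -> 0.062309
  V(1,1) = exp(-r*dt) * [p*0.116520 + (1-p)*0.344002] = 0.222422; exercise = 0.214577; V(1,1) = max -> 0.222422
  V(0,0) = exp(-r*dt) * [p*0.062309 + (1-p)*0.222422] = 0.137250; exercise = 0.060000; V(0,0) = max -> 0.137250


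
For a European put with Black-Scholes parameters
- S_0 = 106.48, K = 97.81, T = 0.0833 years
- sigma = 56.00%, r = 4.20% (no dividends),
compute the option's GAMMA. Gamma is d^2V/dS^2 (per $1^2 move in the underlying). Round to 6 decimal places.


d1 = 0.6279345880; d2 = 0.4663088475
phi(d1) = 0.3275582240; exp(-qT) = 1.0000000000; exp(-rT) = 0.9965075130
Gamma = exp(-qT) * phi(d1) / (S * sigma * sqrt(T)) = 1.0000000000 * 0.3275582240 / (106.4800 * 0.5600 * 0.2886173938) = 0.019033

Answer: Gamma = 0.019033


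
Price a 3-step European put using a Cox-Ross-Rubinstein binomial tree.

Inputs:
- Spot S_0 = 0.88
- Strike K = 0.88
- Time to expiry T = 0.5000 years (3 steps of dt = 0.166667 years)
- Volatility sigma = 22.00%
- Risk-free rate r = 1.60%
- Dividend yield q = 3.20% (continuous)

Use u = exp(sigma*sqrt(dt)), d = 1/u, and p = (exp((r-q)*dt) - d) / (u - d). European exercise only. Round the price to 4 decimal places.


dt = T/N = 0.166667
u = exp(sigma*sqrt(dt)) = 1.093971; d = 1/u = 0.914101
p = (exp((r-q)*dt) - d) / (u - d) = 0.462756
Discount per step: exp(-r*dt) = 0.997337
Stock lattice S(k, i) with i counting down-moves:
  k=0: S(0,0) = 0.8800
  k=1: S(1,0) = 0.9627; S(1,1) = 0.8044
  k=2: S(2,0) = 1.0532; S(2,1) = 0.8800; S(2,2) = 0.7353
  k=3: S(3,0) = 1.1521; S(3,1) = 0.9627; S(3,2) = 0.8044; S(3,3) = 0.6721
Terminal payoffs V(N, i) = max(K - S_T, 0):
  V(3,0) = 0.000000; V(3,1) = 0.000000; V(3,2) = 0.075591; V(3,3) = 0.207852
Backward induction: V(k, i) = exp(-r*dt) * [p * V(k+1, i) + (1-p) * V(k+1, i+1)].
  V(2,0) = exp(-r*dt) * [p*0.000000 + (1-p)*0.000000] = 0.000000
  V(2,1) = exp(-r*dt) * [p*0.000000 + (1-p)*0.075591] = 0.040503
  V(2,2) = exp(-r*dt) * [p*0.075591 + (1-p)*0.207852] = 0.146257
  V(1,0) = exp(-r*dt) * [p*0.000000 + (1-p)*0.040503] = 0.021702
  V(1,1) = exp(-r*dt) * [p*0.040503 + (1-p)*0.146257] = 0.097060
  V(0,0) = exp(-r*dt) * [p*0.021702 + (1-p)*0.097060] = 0.062022

Answer: Price = V(0,0) = 0.0620


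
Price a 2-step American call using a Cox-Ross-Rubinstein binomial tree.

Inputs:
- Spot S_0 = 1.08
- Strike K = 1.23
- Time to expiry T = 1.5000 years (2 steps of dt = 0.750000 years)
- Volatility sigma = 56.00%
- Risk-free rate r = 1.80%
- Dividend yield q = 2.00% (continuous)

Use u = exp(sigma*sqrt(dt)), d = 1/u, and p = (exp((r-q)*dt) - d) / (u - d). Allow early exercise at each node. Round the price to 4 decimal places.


Answer: Price = V(0,0) = 0.2270

Derivation:
dt = T/N = 0.750000
u = exp(sigma*sqrt(dt)) = 1.624133; d = 1/u = 0.615713
p = (exp((r-q)*dt) - d) / (u - d) = 0.379592
Discount per step: exp(-r*dt) = 0.986591
Stock lattice S(k, i) with i counting down-moves:
  k=0: S(0,0) = 1.0800
  k=1: S(1,0) = 1.7541; S(1,1) = 0.6650
  k=2: S(2,0) = 2.8488; S(2,1) = 1.0800; S(2,2) = 0.4094
Terminal payoffs V(N, i) = max(S_T - K, 0):
  V(2,0) = 1.618833; V(2,1) = 0.000000; V(2,2) = 0.000000
Backward induction: V(k, i) = exp(-r*dt) * [p * V(k+1, i) + (1-p) * V(k+1, i+1)]; then take max(V_cont, immediate exercise) for American.
  V(1,0) = exp(-r*dt) * [p*1.618833 + (1-p)*0.000000] = 0.606256; exercise = 0.524064; V(1,0) = max -> 0.606256
  V(1,1) = exp(-r*dt) * [p*0.000000 + (1-p)*0.000000] = 0.000000; exercise = 0.000000; V(1,1) = max -> 0.000000
  V(0,0) = exp(-r*dt) * [p*0.606256 + (1-p)*0.000000] = 0.227044; exercise = 0.000000; V(0,0) = max -> 0.227044


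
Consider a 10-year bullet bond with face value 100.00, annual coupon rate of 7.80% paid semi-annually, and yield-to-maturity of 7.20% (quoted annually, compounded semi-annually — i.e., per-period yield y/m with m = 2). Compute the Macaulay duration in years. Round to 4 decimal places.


Coupon per period c = face * coupon_rate / m = 3.900000
Periods per year m = 2; per-period yield y/m = 0.036000
Number of cashflows N = 20
Cashflows (t years, CF_t, discount factor 1/(1+y/m)^(m*t), PV):
  t = 0.5000: CF_t = 3.900000, DF = 0.965251, PV = 3.764479
  t = 1.0000: CF_t = 3.900000, DF = 0.931709, PV = 3.633667
  t = 1.5000: CF_t = 3.900000, DF = 0.899333, PV = 3.507400
  t = 2.0000: CF_t = 3.900000, DF = 0.868082, PV = 3.385522
  t = 2.5000: CF_t = 3.900000, DF = 0.837917, PV = 3.267878
  t = 3.0000: CF_t = 3.900000, DF = 0.808801, PV = 3.154322
  t = 3.5000: CF_t = 3.900000, DF = 0.780696, PV = 3.044713
  t = 4.0000: CF_t = 3.900000, DF = 0.753567, PV = 2.938912
  t = 4.5000: CF_t = 3.900000, DF = 0.727381, PV = 2.836788
  t = 5.0000: CF_t = 3.900000, DF = 0.702106, PV = 2.738212
  t = 5.5000: CF_t = 3.900000, DF = 0.677708, PV = 2.643062
  t = 6.0000: CF_t = 3.900000, DF = 0.654158, PV = 2.551218
  t = 6.5000: CF_t = 3.900000, DF = 0.631427, PV = 2.462565
  t = 7.0000: CF_t = 3.900000, DF = 0.609486, PV = 2.376994
  t = 7.5000: CF_t = 3.900000, DF = 0.588307, PV = 2.294395
  t = 8.0000: CF_t = 3.900000, DF = 0.567863, PV = 2.214667
  t = 8.5000: CF_t = 3.900000, DF = 0.548131, PV = 2.137710
  t = 9.0000: CF_t = 3.900000, DF = 0.529084, PV = 2.063427
  t = 9.5000: CF_t = 3.900000, DF = 0.510699, PV = 1.991724
  t = 10.0000: CF_t = 103.900000, DF = 0.492952, PV = 51.217743
Price P = sum_t PV_t = 104.225398
Macaulay numerator sum_t t * PV_t:
  t * PV_t at t = 0.5000: 1.882239
  t * PV_t at t = 1.0000: 3.633667
  t * PV_t at t = 1.5000: 5.261101
  t * PV_t at t = 2.0000: 6.771043
  t * PV_t at t = 2.5000: 8.169695
  t * PV_t at t = 3.0000: 9.462967
  t * PV_t at t = 3.5000: 10.656494
  t * PV_t at t = 4.0000: 11.755648
  t * PV_t at t = 4.5000: 12.765544
  t * PV_t at t = 5.0000: 13.691059
  t * PV_t at t = 5.5000: 14.536839
  t * PV_t at t = 6.0000: 15.307307
  t * PV_t at t = 6.5000: 16.006676
  t * PV_t at t = 7.0000: 16.638956
  t * PV_t at t = 7.5000: 17.207966
  t * PV_t at t = 8.0000: 17.717340
  t * PV_t at t = 8.5000: 18.170534
  t * PV_t at t = 9.0000: 18.570839
  t * PV_t at t = 9.5000: 18.921382
  t * PV_t at t = 10.0000: 512.177433
Macaulay duration D = (sum_t t * PV_t) / P = 749.304729 / 104.225398 = 7.189272

Answer: Macaulay duration = 7.1893 years


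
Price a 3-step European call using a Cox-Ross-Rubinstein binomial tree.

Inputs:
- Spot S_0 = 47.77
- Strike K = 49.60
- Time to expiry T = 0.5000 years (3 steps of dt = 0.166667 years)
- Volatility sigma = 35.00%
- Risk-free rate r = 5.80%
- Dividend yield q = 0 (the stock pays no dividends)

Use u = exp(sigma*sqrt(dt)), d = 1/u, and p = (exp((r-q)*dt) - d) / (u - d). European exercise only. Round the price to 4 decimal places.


dt = T/N = 0.166667
u = exp(sigma*sqrt(dt)) = 1.153599; d = 1/u = 0.866852
p = (exp((r-q)*dt) - d) / (u - d) = 0.498214
Discount per step: exp(-r*dt) = 0.990380
Stock lattice S(k, i) with i counting down-moves:
  k=0: S(0,0) = 47.7700
  k=1: S(1,0) = 55.1074; S(1,1) = 41.4095
  k=2: S(2,0) = 63.5719; S(2,1) = 47.7700; S(2,2) = 35.8959
  k=3: S(3,0) = 73.3365; S(3,1) = 55.1074; S(3,2) = 41.4095; S(3,3) = 31.1165
Terminal payoffs V(N, i) = max(S_T - K, 0):
  V(3,0) = 23.736507; V(3,1) = 5.507440; V(3,2) = 0.000000; V(3,3) = 0.000000
Backward induction: V(k, i) = exp(-r*dt) * [p * V(k+1, i) + (1-p) * V(k+1, i+1)].
  V(2,0) = exp(-r*dt) * [p*23.736507 + (1-p)*5.507440] = 14.449062
  V(2,1) = exp(-r*dt) * [p*5.507440 + (1-p)*0.000000] = 2.717486
  V(2,2) = exp(-r*dt) * [p*0.000000 + (1-p)*0.000000] = 0.000000
  V(1,0) = exp(-r*dt) * [p*14.449062 + (1-p)*2.717486] = 8.479949
  V(1,1) = exp(-r*dt) * [p*2.717486 + (1-p)*0.000000] = 1.340865
  V(0,0) = exp(-r*dt) * [p*8.479949 + (1-p)*1.340865] = 4.850540

Answer: Price = V(0,0) = 4.8505


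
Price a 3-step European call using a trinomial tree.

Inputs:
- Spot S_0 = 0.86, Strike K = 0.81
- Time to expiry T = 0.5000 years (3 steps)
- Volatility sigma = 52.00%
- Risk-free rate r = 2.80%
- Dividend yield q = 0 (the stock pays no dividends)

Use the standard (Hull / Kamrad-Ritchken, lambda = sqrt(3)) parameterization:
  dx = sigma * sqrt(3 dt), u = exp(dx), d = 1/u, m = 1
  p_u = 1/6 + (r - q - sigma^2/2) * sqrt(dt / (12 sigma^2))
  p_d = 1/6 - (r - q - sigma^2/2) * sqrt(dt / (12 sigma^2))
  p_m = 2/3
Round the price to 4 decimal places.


dt = T/N = 0.166667; dx = sigma*sqrt(3*dt) = 0.367696
u = exp(dx) = 1.444402; d = 1/u = 0.692328
p_u = 0.142371, p_m = 0.666667, p_d = 0.190962
Discount per step: exp(-r*dt) = 0.995344
Stock lattice S(k, j) with j the centered position index:
  k=0: S(0,+0) = 0.8600
  k=1: S(1,-1) = 0.5954; S(1,+0) = 0.8600; S(1,+1) = 1.2422
  k=2: S(2,-2) = 0.4122; S(2,-1) = 0.5954; S(2,+0) = 0.8600; S(2,+1) = 1.2422; S(2,+2) = 1.7942
  k=3: S(3,-3) = 0.2854; S(3,-2) = 0.4122; S(3,-1) = 0.5954; S(3,+0) = 0.8600; S(3,+1) = 1.2422; S(3,+2) = 1.7942; S(3,+3) = 2.5916
Terminal payoffs V(N, j) = max(S_T - K, 0):
  V(3,-3) = 0.000000; V(3,-2) = 0.000000; V(3,-1) = 0.000000; V(3,+0) = 0.050000; V(3,+1) = 0.432186; V(3,+2) = 0.984216; V(3,+3) = 1.781570
Backward induction: V(k, j) = exp(-r*dt) * [p_u * V(k+1, j+1) + p_m * V(k+1, j) + p_d * V(k+1, j-1)]
  V(2,-2) = exp(-r*dt) * [p_u*0.000000 + p_m*0.000000 + p_d*0.000000] = 0.000000
  V(2,-1) = exp(-r*dt) * [p_u*0.050000 + p_m*0.000000 + p_d*0.000000] = 0.007085
  V(2,+0) = exp(-r*dt) * [p_u*0.432186 + p_m*0.050000 + p_d*0.000000] = 0.094422
  V(2,+1) = exp(-r*dt) * [p_u*0.984216 + p_m*0.432186 + p_d*0.050000] = 0.435758
  V(2,+2) = exp(-r*dt) * [p_u*1.781570 + p_m*0.984216 + p_d*0.432186] = 0.987699
  V(1,-1) = exp(-r*dt) * [p_u*0.094422 + p_m*0.007085 + p_d*0.000000] = 0.018082
  V(1,+0) = exp(-r*dt) * [p_u*0.435758 + p_m*0.094422 + p_d*0.007085] = 0.125753
  V(1,+1) = exp(-r*dt) * [p_u*0.987699 + p_m*0.435758 + p_d*0.094422] = 0.447065
  V(0,+0) = exp(-r*dt) * [p_u*0.447065 + p_m*0.125753 + p_d*0.018082] = 0.150234

Answer: Price = V(0,0) = 0.1502


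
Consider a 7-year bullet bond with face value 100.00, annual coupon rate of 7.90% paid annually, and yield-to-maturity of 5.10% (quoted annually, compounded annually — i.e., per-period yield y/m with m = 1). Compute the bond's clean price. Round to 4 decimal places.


Coupon per period c = face * coupon_rate / m = 7.900000
Periods per year m = 1; per-period yield y/m = 0.051000
Number of cashflows N = 7
Cashflows (t years, CF_t, discount factor 1/(1+y/m)^(m*t), PV):
  t = 1.0000: CF_t = 7.900000, DF = 0.951475, PV = 7.516651
  t = 2.0000: CF_t = 7.900000, DF = 0.905304, PV = 7.151904
  t = 3.0000: CF_t = 7.900000, DF = 0.861374, PV = 6.804856
  t = 4.0000: CF_t = 7.900000, DF = 0.819576, PV = 6.474649
  t = 5.0000: CF_t = 7.900000, DF = 0.779806, PV = 6.160465
  t = 6.0000: CF_t = 7.900000, DF = 0.741965, PV = 5.861527
  t = 7.0000: CF_t = 107.900000, DF = 0.705961, PV = 76.173241
Price P = sum_t PV_t = 116.143293

Answer: Price = 116.1433


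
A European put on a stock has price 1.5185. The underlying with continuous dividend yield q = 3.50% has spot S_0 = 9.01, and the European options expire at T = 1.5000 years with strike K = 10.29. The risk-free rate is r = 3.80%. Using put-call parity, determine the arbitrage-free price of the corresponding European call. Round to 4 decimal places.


Answer: Call price = 0.3478

Derivation:
Put-call parity: C - P = S_0 * exp(-qT) - K * exp(-rT).
S_0 * exp(-qT) = 9.0100 * 0.94885432 = 8.54917743
K * exp(-rT) = 10.2900 * 0.94459407 = 9.71987297
C = P + S*exp(-qT) - K*exp(-rT)
C = 1.5185 + 8.54917743 - 9.71987297 = 0.3478


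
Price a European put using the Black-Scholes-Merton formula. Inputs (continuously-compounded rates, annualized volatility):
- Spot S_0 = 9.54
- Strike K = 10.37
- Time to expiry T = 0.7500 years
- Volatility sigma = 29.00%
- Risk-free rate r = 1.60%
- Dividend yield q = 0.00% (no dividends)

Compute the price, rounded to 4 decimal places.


Answer: Price = 1.3813

Derivation:
d1 = (ln(S/K) + (r - q + 0.5*sigma^2) * T) / (sigma * sqrt(T)) = -0.15881527
d2 = d1 - sigma * sqrt(T) = -0.40996264
exp(-rT) = 0.98807171; exp(-qT) = 1.00000000
P = K * exp(-rT) * N(-d2) - S_0 * exp(-qT) * N(-d1)
N(-d1) = 0.56309279; N(-d2) = 0.65908332
P = 10.3700 * 0.98807171 * 0.65908332 - 9.5400 * 1.00000000 * 0.56309279 = 1.3813


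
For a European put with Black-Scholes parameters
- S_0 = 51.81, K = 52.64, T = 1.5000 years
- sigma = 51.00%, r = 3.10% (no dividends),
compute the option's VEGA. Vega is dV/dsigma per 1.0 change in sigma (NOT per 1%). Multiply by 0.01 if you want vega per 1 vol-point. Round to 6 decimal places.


Answer: Vega = 23.714922

Derivation:
d1 = 0.3613107739; d2 = -0.2633091105
phi(d1) = 0.3737338855; exp(-qT) = 1.0000000000; exp(-rT) = 0.9545645606
Vega = S * exp(-qT) * phi(d1) * sqrt(T) = 51.8100 * 1.0000000000 * 0.3737338855 * 1.2247448714 = 23.714922


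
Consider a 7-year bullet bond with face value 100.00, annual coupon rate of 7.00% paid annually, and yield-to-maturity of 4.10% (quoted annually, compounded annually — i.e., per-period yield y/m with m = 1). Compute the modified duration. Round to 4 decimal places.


Answer: Modified duration = 5.6413

Derivation:
Coupon per period c = face * coupon_rate / m = 7.000000
Periods per year m = 1; per-period yield y/m = 0.041000
Number of cashflows N = 7
Cashflows (t years, CF_t, discount factor 1/(1+y/m)^(m*t), PV):
  t = 1.0000: CF_t = 7.000000, DF = 0.960615, PV = 6.724304
  t = 2.0000: CF_t = 7.000000, DF = 0.922781, PV = 6.459465
  t = 3.0000: CF_t = 7.000000, DF = 0.886437, PV = 6.205058
  t = 4.0000: CF_t = 7.000000, DF = 0.851524, PV = 5.960671
  t = 5.0000: CF_t = 7.000000, DF = 0.817987, PV = 5.725908
  t = 6.0000: CF_t = 7.000000, DF = 0.785770, PV = 5.500392
  t = 7.0000: CF_t = 107.000000, DF = 0.754823, PV = 80.766018
Price P = sum_t PV_t = 117.341816
First compute Macaulay numerator sum_t t * PV_t:
  t * PV_t at t = 1.0000: 6.724304
  t * PV_t at t = 2.0000: 12.918931
  t * PV_t at t = 3.0000: 18.615174
  t * PV_t at t = 4.0000: 23.842682
  t * PV_t at t = 5.0000: 28.629542
  t * PV_t at t = 6.0000: 33.002354
  t * PV_t at t = 7.0000: 565.362126
Macaulay duration D = 689.095112 / 117.341816 = 5.872545
Modified duration = D / (1 + y/m) = 5.872545 / (1 + 0.041000) = 5.641254


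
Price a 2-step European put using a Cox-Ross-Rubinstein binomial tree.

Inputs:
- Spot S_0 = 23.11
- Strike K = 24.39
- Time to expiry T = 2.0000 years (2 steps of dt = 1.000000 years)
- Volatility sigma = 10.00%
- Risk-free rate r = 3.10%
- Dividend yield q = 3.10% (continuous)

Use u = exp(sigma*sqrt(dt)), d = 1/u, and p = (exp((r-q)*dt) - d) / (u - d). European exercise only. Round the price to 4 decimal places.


dt = T/N = 1.000000
u = exp(sigma*sqrt(dt)) = 1.105171; d = 1/u = 0.904837
p = (exp((r-q)*dt) - d) / (u - d) = 0.475021
Discount per step: exp(-r*dt) = 0.969476
Stock lattice S(k, i) with i counting down-moves:
  k=0: S(0,0) = 23.1100
  k=1: S(1,0) = 25.5405; S(1,1) = 20.9108
  k=2: S(2,0) = 28.2266; S(2,1) = 23.1100; S(2,2) = 18.9209
Terminal payoffs V(N, i) = max(K - S_T, 0):
  V(2,0) = 0.000000; V(2,1) = 1.280000; V(2,2) = 5.469132
Backward induction: V(k, i) = exp(-r*dt) * [p * V(k+1, i) + (1-p) * V(k+1, i+1)].
  V(1,0) = exp(-r*dt) * [p*0.000000 + (1-p)*1.280000] = 0.651462
  V(1,1) = exp(-r*dt) * [p*1.280000 + (1-p)*5.469132] = 3.373006
  V(0,0) = exp(-r*dt) * [p*0.651462 + (1-p)*3.373006] = 2.016719

Answer: Price = V(0,0) = 2.0167
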